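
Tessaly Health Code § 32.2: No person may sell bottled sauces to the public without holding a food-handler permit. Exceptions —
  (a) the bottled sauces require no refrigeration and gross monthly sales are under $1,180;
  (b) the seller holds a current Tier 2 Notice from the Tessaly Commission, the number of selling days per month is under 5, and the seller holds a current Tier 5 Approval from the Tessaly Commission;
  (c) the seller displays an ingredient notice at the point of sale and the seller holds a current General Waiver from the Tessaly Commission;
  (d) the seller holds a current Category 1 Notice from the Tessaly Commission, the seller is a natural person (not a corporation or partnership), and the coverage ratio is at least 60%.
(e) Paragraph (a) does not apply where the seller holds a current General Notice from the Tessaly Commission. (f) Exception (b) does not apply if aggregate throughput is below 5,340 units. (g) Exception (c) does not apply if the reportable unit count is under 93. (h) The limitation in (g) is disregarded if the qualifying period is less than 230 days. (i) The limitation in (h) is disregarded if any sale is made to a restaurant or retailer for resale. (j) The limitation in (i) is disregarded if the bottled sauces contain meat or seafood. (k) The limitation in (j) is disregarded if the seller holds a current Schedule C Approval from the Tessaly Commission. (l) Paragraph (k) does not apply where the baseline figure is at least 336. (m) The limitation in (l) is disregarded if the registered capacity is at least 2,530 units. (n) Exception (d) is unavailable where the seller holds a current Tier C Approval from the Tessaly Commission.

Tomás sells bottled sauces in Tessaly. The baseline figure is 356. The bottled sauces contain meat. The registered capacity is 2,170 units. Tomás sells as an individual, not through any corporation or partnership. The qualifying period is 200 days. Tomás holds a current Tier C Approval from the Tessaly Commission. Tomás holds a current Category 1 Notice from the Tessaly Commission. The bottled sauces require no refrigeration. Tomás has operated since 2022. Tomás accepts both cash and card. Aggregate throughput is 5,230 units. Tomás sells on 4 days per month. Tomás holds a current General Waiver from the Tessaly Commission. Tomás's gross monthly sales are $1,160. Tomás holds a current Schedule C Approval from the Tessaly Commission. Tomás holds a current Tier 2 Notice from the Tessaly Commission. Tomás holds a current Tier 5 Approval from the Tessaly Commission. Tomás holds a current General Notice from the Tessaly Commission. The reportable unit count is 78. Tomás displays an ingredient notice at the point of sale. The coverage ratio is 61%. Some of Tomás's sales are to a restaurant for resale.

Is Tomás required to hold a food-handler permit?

All of (a)'s requirements are met (the bottled sauces are shelf-stable; gross monthly sales are $1,160, under the $1,180 limit). However, paragraph (e) must be considered: (e) operates — a current General Notice is held. Exception (a) does not apply.
Exception (b)'s conditions are all satisfied: a current Tier 2 Notice is held; the number of selling days per month is 4, under the 5 limit; a current Tier 5 Approval is held. But: (f) applies — aggregate throughput is 5,230 units, below the 5,340 units limit. So (b) is unavailable.
All of (c)'s requirements are met (an ingredient notice is displayed; a current General Waiver is held). As to paragraphs (g)–(m): (g) would limit (c) — the reportable unit count is 78, under the 93 limit — but (h) sets (g) aside: (h) is engaged — the qualifying period is 200 days, less than the 230 days limit. (i) would limit (h) — some sales are to a restaurant for resale — but (j) sets (i) aside: (j) operates — the bottled sauces contain meat. (k) operates (a current Schedule C Approval is held), but is itself disapplied by (l): (l) is engaged — the baseline figure is 356, meeting the 336 threshold. (m), which would lift (l), is inapplicable — the registered capacity is 2,170 units, short of 2,530 units. So (c) applies.
Exception (d) is satisfied on its face — a current Category 1 Notice is held; the seller is a natural person; the coverage ratio is 61%, meeting the 60% threshold. But: (n) operates against (d): a current Tier C Approval is held. (d) is therefore removed.

No — exception (c) applies; Tomás is not required to hold a food-handler permit.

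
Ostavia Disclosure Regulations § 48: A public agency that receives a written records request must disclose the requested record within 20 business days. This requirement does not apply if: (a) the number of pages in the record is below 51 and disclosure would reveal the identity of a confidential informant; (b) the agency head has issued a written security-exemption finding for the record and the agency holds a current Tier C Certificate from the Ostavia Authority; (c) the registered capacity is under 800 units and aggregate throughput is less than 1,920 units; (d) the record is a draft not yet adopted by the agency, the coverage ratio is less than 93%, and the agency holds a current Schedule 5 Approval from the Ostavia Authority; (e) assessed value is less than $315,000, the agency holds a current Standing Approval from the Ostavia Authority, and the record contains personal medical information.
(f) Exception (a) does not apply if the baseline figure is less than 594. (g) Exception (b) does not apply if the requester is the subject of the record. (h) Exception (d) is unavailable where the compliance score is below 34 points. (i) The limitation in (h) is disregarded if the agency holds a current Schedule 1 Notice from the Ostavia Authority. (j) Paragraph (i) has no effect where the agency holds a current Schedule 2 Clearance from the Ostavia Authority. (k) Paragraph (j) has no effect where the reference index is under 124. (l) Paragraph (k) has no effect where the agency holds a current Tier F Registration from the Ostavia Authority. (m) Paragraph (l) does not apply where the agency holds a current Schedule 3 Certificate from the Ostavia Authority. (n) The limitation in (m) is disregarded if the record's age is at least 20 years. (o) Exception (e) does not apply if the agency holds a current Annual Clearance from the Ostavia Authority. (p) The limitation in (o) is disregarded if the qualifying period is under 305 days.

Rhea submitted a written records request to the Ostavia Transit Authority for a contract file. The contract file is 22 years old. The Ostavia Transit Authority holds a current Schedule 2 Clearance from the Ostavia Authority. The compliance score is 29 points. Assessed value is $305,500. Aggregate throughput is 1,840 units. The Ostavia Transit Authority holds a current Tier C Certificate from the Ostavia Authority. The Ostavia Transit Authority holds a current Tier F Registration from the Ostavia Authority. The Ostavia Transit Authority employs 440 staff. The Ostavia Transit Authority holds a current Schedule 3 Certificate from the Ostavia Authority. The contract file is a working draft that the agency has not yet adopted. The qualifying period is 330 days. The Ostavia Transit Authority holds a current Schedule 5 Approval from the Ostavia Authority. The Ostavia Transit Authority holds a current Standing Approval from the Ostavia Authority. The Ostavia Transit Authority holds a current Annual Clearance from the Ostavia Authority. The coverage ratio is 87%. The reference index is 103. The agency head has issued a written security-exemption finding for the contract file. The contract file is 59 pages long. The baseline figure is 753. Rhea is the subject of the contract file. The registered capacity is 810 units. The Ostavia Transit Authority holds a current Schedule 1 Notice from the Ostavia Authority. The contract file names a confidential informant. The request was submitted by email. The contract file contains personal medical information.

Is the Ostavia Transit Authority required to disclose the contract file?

Yes — the Ostavia Transit Authority must disclose the contract file.

Exception (a) requires that the number of pages in the record is below 51; but the number of pages in the record is 59, not below 51, so (a) is unavailable.
Exception (b): a written security-exemption finding has been issued; a current Tier C Certificate is held — every condition holds. Turning to paragraph (g): (g) operates against (b): Rhea is the subject of the contract file. (b) is therefore removed.
Exception (c) does not apply: the registered capacity is 810 units, not under 800 units.
Exception (d): the contract file is an unadopted draft; the coverage ratio is 87%, less than the 93% limit; a current Schedule 5 Approval is held — every condition holds. However, paragraphs (h)–(n) must be considered: (h) operates — the compliance score is 29 points, below the 34 points limit. (i) would limit (h) — a current Schedule 1 Notice is held — but (j) sets (i) aside: (j) operates against (i): a current Schedule 2 Clearance is held. (k) is triggered (the reference index is 103, under the 124 limit), but yields to (l): (l) operates against (k): a current Tier F Registration is held. (m) applies (a current Schedule 3 Certificate is held), but is set aside by (n): (n) operates against (m): the record's age is 22 years, meeting the 20 years threshold. (d) is therefore removed.
All of (e)'s requirements are met (assessed value is $305,500, less than the $315,000 limit; a current Standing Approval is held; the contract file contains personal medical information). But applying paragraphs (o)–(p): (o) is engaged — a current Annual Clearance is held. (p) is inapplicable (the qualifying period is 330 days, not under 305 days), so (o) stands. So (e) is unavailable.
Every exception is unavailable, so the rule governs.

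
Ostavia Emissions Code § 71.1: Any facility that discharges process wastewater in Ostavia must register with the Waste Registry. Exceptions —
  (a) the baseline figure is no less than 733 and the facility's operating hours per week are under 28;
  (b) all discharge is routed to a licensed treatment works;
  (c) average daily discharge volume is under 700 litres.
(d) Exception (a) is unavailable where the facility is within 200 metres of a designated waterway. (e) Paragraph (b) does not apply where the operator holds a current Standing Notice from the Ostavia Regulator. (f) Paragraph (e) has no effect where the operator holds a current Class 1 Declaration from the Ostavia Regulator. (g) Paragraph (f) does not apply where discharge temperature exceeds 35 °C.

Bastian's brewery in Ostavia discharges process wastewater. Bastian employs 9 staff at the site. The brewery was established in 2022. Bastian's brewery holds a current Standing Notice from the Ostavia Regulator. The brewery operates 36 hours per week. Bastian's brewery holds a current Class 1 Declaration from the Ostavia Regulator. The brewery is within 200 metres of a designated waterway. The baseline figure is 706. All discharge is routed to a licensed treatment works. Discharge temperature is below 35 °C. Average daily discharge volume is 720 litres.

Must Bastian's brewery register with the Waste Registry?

Exception (a) requires that the baseline figure is no less than 733; but the baseline figure is 706, short of 733, so (a) is unavailable.
All of (b)'s requirements are met (discharge is routed to a licensed treatment works). Applying paragraphs (e)–(g): (e) is engaged (a current Standing Notice is held), but is itself disapplied by (f): (f) is triggered — a current Class 1 Declaration is held. (g), which would lift (f), is not engaged — discharge temperature is below 35 °C. Exception (b) stands.
Exception (c) requires that average daily discharge volume is under 700 litres; but average daily discharge volume is 720 litres, not under 700 litres, so (c) is unavailable.

No — exception (b) applies; Bastian's brewery is not required to register with the Waste Registry.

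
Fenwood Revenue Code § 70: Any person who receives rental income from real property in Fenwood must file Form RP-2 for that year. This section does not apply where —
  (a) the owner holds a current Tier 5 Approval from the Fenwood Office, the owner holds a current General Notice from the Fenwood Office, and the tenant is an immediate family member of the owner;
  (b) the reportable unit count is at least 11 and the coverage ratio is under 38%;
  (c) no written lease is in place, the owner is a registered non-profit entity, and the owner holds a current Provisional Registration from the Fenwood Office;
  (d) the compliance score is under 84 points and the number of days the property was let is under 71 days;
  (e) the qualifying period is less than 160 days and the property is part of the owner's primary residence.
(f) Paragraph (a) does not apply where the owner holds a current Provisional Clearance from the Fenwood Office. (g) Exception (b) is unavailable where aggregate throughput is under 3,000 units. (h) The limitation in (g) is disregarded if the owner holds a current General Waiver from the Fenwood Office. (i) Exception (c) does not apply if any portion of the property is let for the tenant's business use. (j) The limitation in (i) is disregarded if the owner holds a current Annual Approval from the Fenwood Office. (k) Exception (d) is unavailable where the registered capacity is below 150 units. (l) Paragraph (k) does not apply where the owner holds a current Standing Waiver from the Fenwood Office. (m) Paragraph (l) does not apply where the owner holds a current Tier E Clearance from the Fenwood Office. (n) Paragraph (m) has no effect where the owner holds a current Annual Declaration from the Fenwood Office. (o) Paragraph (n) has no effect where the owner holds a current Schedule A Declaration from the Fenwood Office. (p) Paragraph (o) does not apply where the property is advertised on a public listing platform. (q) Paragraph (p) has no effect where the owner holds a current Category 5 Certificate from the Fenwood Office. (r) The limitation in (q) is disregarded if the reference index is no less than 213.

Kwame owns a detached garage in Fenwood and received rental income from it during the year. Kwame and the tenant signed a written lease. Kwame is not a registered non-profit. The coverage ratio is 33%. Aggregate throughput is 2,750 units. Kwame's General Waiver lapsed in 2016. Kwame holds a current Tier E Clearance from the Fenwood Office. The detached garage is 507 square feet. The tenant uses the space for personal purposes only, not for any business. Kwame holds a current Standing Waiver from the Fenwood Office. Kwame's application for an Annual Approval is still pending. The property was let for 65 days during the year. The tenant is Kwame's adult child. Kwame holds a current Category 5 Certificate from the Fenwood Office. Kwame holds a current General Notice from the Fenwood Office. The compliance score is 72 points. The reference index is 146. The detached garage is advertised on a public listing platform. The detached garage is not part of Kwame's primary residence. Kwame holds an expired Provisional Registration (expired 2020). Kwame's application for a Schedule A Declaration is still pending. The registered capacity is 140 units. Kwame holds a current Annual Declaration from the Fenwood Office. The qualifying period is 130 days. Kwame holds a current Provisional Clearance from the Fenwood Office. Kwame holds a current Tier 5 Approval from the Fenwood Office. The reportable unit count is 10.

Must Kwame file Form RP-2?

No — exception (d) applies; Kwame is not required to file Form RP-2.

Exception (a)'s conditions are all satisfied: a current Tier 5 Approval is held; a current General Notice is held; the tenant is an immediate family member. But: (f) operates — a current Provisional Clearance is held. Exception (a) does not apply.
Exception (b) requires that the reportable unit count is at least 11; but the reportable unit count is 10, short of 11, so (b) is unavailable.
Exception (c) does not apply: a written lease is in place.
Exception (d) is satisfied on its face — the compliance score is 72 points, under the 84 points limit; the number of days the property was let is 65 days, under the 71 days limit. Considering the limiting provisions: (k) would limit (d) — the registered capacity is 140 units, below the 150 units limit — but (l) sets (k) aside: (l) is triggered — a current Standing Waiver is held. (m) would limit (l) — a current Tier E Clearance is held — but (n) sets (m) aside: (n) operates — a current Annual Declaration is held. (o), which would lift (n), is not triggered — there is no Schedule A Declaration in force. (d) remains available.
Exception (e) fails — the detached garage is not part of the primary residence.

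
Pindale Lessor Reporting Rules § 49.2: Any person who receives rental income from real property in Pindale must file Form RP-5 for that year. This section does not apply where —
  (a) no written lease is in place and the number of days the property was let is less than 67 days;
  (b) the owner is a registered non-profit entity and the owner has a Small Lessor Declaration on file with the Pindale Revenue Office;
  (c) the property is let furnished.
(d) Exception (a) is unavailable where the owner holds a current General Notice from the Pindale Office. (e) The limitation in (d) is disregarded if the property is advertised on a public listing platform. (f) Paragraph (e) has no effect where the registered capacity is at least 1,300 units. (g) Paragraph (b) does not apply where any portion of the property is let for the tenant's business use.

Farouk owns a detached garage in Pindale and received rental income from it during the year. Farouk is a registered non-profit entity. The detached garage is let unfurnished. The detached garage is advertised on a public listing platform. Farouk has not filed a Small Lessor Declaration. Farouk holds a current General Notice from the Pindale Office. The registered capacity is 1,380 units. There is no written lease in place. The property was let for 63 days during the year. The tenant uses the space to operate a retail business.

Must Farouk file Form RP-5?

Exception (a)'s conditions are all satisfied: there is no written lease; the number of days the property was let is 63 days, less than the 67 days limit. But applying paragraphs (d)–(f): (d) is triggered — a current General Notice is held. (e) would limit (d) — the property is publicly advertised — but (f) sets (e) aside: (f) operates against (e): the registered capacity is 1,380 units, meeting the 1,300 units threshold. (a) is therefore removed.
Exception (b) requires that the owner has a Small Lessor Declaration on file with the Pindale Revenue Office; but no Small Lessor Declaration is on file, so (b) is unavailable.
Exception (c) does not apply: the property is let unfurnished.
No exception displaces § 49.2.

Yes — Farouk must file Form RP-5.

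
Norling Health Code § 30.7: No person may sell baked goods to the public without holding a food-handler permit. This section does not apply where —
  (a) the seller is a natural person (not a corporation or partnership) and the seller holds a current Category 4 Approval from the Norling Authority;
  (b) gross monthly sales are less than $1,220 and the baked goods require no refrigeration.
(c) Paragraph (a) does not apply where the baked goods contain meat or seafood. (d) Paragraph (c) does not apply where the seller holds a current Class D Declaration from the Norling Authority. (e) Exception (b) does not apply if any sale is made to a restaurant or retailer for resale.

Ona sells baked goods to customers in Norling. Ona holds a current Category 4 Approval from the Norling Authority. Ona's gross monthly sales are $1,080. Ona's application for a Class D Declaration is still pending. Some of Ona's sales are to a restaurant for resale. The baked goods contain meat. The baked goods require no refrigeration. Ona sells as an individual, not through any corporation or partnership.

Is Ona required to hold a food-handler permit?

Exception (a)'s conditions are all satisfied: the seller is a natural person; a current Category 4 Approval is held. However, paragraphs (c)–(d) must be considered: (c) operates against (a): the baked goods contain meat. (d) is not engaged (no current Class D Declaration is held), so (c) stands. Exception (a) does not apply.
All of (b)'s requirements are met (gross monthly sales are $1,080, less than the $1,220 limit; the baked goods are shelf-stable). Turning to paragraph (e): (e) operates against (b): some sales are to a restaurant for resale. (b) is therefore removed.
Every exception is unavailable, so the rule governs.

Yes — Ona must hold a food-handler permit.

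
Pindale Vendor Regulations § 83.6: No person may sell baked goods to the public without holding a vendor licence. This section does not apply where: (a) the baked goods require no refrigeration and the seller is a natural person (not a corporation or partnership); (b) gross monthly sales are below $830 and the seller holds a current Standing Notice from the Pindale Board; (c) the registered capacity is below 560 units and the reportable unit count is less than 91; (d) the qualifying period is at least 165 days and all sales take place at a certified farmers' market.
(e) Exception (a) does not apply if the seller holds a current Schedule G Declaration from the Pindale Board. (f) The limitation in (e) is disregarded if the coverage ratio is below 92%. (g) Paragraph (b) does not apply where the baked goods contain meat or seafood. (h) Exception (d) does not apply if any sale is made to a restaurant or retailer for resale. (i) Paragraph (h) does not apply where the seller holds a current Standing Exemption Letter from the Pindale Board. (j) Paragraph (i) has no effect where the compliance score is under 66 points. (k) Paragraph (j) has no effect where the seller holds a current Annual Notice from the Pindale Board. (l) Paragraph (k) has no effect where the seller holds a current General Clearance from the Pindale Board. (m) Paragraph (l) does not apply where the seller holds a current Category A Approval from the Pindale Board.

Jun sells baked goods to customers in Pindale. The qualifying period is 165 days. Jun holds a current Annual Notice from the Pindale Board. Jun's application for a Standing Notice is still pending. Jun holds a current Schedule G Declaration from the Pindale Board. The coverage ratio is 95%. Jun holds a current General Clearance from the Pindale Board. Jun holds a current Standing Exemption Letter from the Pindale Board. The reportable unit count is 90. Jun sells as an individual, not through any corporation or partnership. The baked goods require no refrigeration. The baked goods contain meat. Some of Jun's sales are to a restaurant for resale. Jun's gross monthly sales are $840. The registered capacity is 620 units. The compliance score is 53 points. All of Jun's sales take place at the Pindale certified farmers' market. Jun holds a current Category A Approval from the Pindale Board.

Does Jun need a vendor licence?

All of (a)'s requirements are met (the baked goods are shelf-stable; the seller is a natural person). Turning to paragraphs (e)–(f): (e) is engaged — a current Schedule G Declaration is held. (f), which would lift (e), does not operate here — the coverage ratio is 95%, not below 92%. So (a) is unavailable.
Exception (b) fails — gross monthly sales are $840, not below $830.
Exception (c) requires that the registered capacity is below 560 units; but the registered capacity is 620 units, not below 560 units, so (c) is unavailable.
Exception (d): the qualifying period is 165 days, meeting the 165 days threshold; all sales are at a certified farmers' market — every condition holds. As to paragraphs (h)–(m): (h) would limit (d) — some sales are to a restaurant for resale — but (i) sets (h) aside: (i) operates against (h): a current Standing Exemption Letter is held. (j) would limit (i) — the compliance score is 53 points, under the 66 points limit — but (k) sets (j) aside: (k) operates — a current Annual Notice is held. (l) would limit (k) — a current General Clearance is held — but (m) sets (l) aside: (m) is triggered — a current Category A Approval is held. (d) remains available.

No — exception (d) applies; Jun is not required to hold a vendor licence.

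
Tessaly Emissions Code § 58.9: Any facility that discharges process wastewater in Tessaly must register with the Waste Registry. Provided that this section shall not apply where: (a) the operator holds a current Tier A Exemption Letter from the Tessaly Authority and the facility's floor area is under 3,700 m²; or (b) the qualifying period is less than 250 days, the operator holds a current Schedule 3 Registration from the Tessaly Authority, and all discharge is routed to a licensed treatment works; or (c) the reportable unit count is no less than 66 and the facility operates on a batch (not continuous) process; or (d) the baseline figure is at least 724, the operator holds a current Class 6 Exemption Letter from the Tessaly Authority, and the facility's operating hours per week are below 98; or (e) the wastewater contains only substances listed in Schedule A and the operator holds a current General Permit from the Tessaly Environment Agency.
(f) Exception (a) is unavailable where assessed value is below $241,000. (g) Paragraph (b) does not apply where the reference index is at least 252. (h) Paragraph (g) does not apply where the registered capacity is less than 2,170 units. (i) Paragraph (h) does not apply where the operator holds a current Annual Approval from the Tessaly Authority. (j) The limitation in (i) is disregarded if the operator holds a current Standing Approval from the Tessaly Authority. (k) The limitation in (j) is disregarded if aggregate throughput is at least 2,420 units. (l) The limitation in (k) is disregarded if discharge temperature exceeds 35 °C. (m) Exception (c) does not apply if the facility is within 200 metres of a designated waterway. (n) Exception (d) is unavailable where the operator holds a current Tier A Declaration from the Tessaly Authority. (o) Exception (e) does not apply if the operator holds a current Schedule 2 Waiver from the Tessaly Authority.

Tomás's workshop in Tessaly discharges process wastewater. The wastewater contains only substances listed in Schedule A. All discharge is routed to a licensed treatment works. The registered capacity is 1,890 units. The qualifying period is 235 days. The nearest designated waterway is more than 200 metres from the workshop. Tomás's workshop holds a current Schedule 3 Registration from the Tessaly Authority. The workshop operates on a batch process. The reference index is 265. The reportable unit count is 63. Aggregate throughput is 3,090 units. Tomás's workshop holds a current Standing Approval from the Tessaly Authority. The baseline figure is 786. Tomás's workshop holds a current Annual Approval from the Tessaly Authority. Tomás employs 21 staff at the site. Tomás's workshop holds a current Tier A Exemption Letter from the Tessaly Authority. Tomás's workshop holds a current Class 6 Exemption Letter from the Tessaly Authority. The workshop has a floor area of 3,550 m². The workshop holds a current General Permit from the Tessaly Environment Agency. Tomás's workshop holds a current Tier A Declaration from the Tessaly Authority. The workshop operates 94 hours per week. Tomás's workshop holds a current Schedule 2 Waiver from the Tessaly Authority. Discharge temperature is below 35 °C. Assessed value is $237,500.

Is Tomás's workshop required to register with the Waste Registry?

All of (a)'s requirements are met (a current Tier A Exemption Letter is held; the facility's floor area is 3,550 m², under the 3,700 m² limit). Turning to paragraph (f): (f) is engaged — assessed value is $237,500, below the $241,000 limit. Exception (a) does not apply.
Exception (b): the qualifying period is 235 days, less than the 250 days limit; a current Schedule 3 Registration is held; discharge is routed to a licensed treatment works — every condition holds. But applying paragraphs (g)–(l): (g) is engaged — the reference index is 265, meeting the 252 threshold. (h) would limit (g) — the registered capacity is 1,890 units, less than the 2,170 units limit — but (i) sets (h) aside: (i) applies — a current Annual Approval is held. (j) would limit (i) — a current Standing Approval is held — but (k) sets (j) aside: (k) operates — aggregate throughput is 3,090 units, meeting the 2,420 units threshold. (l) is not engaged (discharge temperature is below 35 °C), so (k) stands. So (b) is unavailable.
Exception (c) fails — the reportable unit count is 63, short of 66.
Exception (d)'s conditions are all satisfied: the baseline figure is 786, meeting the 724 threshold; a current Class 6 Exemption Letter is held; the facility's operating hours per week are 94, below the 98 limit. Turning to paragraph (n): (n) is engaged — a current Tier A Declaration is held. (d) is therefore removed.
All of (e)'s requirements are met (the wastewater is Schedule-A-only; a current General Permit is held). Turning to paragraph (o): (o) operates — a current Schedule 2 Waiver is held. So (e) is unavailable.
None of the exceptions is available; § 58.9 applies in full.

Yes — Tomás's workshop must register with the Waste Registry.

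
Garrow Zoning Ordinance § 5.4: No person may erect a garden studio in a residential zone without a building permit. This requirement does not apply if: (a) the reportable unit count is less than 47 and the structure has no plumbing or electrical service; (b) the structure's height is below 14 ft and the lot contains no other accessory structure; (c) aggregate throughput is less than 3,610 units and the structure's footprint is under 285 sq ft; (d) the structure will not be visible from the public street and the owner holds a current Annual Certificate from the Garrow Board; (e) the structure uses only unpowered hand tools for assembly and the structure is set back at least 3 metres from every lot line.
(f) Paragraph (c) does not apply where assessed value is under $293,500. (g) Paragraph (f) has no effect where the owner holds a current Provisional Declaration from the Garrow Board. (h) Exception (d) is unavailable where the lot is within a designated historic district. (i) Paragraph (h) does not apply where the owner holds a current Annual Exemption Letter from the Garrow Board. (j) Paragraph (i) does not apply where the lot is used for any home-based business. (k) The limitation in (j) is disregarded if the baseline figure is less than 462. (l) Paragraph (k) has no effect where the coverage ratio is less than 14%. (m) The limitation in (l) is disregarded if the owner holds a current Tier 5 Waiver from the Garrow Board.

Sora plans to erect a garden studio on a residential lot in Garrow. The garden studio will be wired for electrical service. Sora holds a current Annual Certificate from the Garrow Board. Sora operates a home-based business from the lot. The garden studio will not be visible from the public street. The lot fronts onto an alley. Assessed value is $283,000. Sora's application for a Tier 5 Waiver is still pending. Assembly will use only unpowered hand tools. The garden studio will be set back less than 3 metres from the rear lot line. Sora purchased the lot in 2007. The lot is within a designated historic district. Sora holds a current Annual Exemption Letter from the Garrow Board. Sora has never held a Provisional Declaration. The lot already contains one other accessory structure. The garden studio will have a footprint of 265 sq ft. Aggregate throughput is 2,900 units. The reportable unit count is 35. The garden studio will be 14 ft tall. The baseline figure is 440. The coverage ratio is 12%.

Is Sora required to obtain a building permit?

Exception (a) does not apply: electrical service is planned.
Exception (b) requires that the structure's height is below 14 ft; but the structure's height is 14 ft, not below 14 ft, so (b) is unavailable.
Exception (c)'s conditions are all satisfied: aggregate throughput is 2,900 units, less than the 3,610 units limit; the structure's footprint is 265 sq ft, under the 285 sq ft limit. However, paragraphs (f)–(g) must be considered: (f) is triggered — assessed value is $283,000, under the $293,500 limit. (g), which would lift (f), does not operate here — there is no Provisional Declaration in force. So (c) is unavailable.
All of (d)'s requirements are met (the structure will not be visible from the street; a current Annual Certificate is held). However, paragraphs (h)–(m) must be considered: (h) operates — the lot is in a historic district. (i) would limit (h) — a current Annual Exemption Letter is held — but (j) sets (i) aside: (j) operates against (i): a home-based business operates on the lot. (k) is triggered (the baseline figure is 440, less than the 462 limit), but is itself disapplied by (l): (l) is engaged — the coverage ratio is 12%, less than the 14% limit. (m) is not engaged (no current Tier 5 Waiver is held), so (l) stands. Exception (d) does not apply.
Exception (e) fails — the rear setback is under 3 m.
No exception applies. The general rule governs.

Yes — Sora must obtain a building permit.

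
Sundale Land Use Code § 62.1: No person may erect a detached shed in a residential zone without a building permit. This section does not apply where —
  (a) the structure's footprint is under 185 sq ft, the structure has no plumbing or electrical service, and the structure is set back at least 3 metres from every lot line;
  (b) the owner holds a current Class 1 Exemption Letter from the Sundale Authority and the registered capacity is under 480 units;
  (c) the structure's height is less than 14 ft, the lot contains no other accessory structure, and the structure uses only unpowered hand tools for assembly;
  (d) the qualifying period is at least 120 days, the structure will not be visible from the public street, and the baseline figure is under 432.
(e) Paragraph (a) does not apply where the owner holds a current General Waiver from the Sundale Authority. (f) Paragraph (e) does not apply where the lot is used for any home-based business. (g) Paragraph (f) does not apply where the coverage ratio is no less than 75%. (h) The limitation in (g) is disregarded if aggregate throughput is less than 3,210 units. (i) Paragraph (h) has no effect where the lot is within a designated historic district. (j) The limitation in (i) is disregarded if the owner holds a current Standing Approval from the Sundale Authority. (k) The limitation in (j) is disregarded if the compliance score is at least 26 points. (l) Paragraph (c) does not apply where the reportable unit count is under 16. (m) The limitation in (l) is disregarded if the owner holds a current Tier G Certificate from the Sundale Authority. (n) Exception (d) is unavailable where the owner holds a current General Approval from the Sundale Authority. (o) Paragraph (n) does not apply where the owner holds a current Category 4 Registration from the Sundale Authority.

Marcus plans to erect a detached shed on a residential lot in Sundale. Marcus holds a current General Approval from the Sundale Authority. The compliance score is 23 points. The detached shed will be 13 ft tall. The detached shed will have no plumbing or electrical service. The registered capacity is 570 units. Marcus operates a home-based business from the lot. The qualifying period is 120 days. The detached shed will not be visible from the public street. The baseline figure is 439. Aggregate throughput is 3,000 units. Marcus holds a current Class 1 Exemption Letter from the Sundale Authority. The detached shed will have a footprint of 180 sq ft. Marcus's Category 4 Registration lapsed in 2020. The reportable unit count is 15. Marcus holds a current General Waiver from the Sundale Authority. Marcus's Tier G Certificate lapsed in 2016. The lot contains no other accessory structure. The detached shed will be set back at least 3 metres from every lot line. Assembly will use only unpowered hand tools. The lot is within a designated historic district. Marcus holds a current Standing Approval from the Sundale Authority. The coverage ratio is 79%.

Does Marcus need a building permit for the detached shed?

Exception (a)'s conditions are all satisfied: the structure's footprint is 180 sq ft, under the 185 sq ft limit; there is no plumbing or electrical service; the setback is at least 3 m on every side. As to paragraphs (e)–(k): (e) applies (a current General Waiver is held), but is set aside by (f): (f) is engaged — a home-based business operates on the lot. (g) would limit (f) — the coverage ratio is 79%, meeting the 75% threshold — but (h) sets (g) aside: (h) applies — aggregate throughput is 3,000 units, less than the 3,210 units limit. (i) would limit (h) — the lot is in a historic district — but (j) sets (i) aside: (j) is triggered — a current Standing Approval is held. (k) is inapplicable (the compliance score is 23 points, short of 26 points), so (j) stands. (a) remains available.
Exception (b) fails — the registered capacity is 570 units, not under 480 units.
Exception (c)'s conditions are all satisfied: the structure's height is 13 ft, less than the 14 ft limit; the lot has no other accessory structure; assembly uses only hand tools. But applying paragraphs (l)–(m): (l) applies — the reportable unit count is 15, under the 16 limit. (m), which would lift (l), is not engaged — there is no Tier G Certificate in force. So (c) is unavailable.
Exception (d) does not apply: the baseline figure is 439, not under 432.

No — exception (a) applies; Marcus does not need a building permit.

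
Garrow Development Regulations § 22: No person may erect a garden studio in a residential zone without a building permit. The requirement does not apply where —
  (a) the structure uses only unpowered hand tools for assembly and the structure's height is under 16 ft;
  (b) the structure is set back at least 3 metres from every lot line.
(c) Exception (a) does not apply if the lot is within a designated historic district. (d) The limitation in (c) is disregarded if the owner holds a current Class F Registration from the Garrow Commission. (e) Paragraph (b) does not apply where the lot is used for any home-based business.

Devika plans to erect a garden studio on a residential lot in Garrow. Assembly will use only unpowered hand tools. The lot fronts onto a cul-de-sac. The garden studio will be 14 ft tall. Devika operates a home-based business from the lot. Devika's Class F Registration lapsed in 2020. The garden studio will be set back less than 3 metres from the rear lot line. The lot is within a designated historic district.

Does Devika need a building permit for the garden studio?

Yes — Devika must obtain a building permit.

Exception (a): assembly uses only hand tools; the structure's height is 14 ft, under the 16 ft limit — every condition holds. But: (c) operates against (a): the lot is in a historic district. (d) is inapplicable (no current Class F Registration is held), so (c) stands. Exception (a) does not apply.
Exception (b) does not apply: the rear setback is under 3 m.
No exception displaces § 22.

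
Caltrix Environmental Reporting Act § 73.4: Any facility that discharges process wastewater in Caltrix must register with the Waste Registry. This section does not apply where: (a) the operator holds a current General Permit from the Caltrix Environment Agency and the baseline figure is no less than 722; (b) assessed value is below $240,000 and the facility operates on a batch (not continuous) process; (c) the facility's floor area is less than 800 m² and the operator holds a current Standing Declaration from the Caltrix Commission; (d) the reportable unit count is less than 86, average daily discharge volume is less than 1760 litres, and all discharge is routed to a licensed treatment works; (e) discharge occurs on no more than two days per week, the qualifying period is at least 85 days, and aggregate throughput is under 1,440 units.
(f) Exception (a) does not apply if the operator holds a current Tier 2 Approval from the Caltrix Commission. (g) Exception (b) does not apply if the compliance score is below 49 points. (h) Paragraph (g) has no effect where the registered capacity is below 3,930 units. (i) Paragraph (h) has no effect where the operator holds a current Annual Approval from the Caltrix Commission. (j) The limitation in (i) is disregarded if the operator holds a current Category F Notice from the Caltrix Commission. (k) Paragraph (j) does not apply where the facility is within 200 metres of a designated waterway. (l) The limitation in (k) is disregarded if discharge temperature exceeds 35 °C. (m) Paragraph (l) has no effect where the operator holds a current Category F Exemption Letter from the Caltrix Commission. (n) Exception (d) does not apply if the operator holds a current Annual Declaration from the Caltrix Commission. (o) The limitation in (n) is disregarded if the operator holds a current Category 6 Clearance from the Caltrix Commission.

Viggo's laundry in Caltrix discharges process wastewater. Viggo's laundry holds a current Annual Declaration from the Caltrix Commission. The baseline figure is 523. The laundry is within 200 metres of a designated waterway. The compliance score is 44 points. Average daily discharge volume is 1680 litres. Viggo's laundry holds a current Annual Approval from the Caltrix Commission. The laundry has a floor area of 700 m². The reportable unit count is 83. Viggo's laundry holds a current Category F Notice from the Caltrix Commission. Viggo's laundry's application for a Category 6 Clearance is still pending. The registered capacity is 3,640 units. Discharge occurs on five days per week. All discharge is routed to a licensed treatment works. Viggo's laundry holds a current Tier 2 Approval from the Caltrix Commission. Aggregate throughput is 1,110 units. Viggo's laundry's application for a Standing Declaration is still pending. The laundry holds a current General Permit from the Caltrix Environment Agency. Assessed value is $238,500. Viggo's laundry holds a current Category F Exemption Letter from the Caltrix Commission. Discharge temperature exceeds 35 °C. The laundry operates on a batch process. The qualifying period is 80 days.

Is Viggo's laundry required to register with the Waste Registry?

Exception (a) requires that the baseline figure is no less than 722; but the baseline figure is 523, short of 722, so (a) is unavailable.
Exception (b): assessed value is $238,500, below the $240,000 limit; the facility operates on a batch process — every condition holds. Turning to paragraphs (g)–(m): (g) is engaged — the compliance score is 44 points, below the 49 points limit. (h) would limit (g) — the registered capacity is 3,640 units, below the 3,930 units limit — but (i) sets (h) aside: (i) is triggered — a current Annual Approval is held. (j) would limit (i) — a current Category F Notice is held — but (k) sets (j) aside: (k) operates against (j): the laundry is within 200 m of a designated waterway. (l) operates (discharge temperature exceeds 35 °C), but is set aside by (m): (m) operates — a current Category F Exemption Letter is held. (b) is therefore removed.
Exception (c) requires that the operator holds a current Standing Declaration from the Caltrix Commission; but there is no Standing Declaration in force, so (c) is unavailable.
Exception (d) is satisfied on its face — the reportable unit count is 83, less than the 86 limit; average daily discharge volume is 1680 litres, less than the 1760 litres limit; discharge is routed to a licensed treatment works. But: (n) applies — a current Annual Declaration is held. (o), which would lift (n), does not operate here — there is no Category 6 Clearance in force. Exception (d) does not apply.
Exception (e) fails — discharge occurs on five days per week.
No exception applies. The general rule governs.

Yes — Viggo's laundry must register with the Waste Registry.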